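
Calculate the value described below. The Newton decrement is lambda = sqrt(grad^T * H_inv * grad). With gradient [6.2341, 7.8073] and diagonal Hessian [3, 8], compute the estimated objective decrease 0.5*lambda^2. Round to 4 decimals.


Step 1: H is diagonal, so H^(-1) * g = [2.078, 0.9759].
Step 2: g^T H^(-1) g = sum_i g_i^2 / H_ii
  = (6.2341)^2/3 + (7.8073)^2/8
  = 12.9547 + 7.6192 = 20.5739
Step 3: Objective decrease = 0.5 * g^T H^(-1) g = 10.287


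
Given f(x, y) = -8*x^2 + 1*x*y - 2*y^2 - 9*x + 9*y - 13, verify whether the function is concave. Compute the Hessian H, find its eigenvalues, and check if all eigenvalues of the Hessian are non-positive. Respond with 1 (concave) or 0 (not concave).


The Hessian of f(x,y) = -8*x^2 + 1*x*y - 2*y^2 - 9*x + 9*y - 13 is:
H = [[-16, 1], [1, -4]]
Trace = -16 - 4 = -20
Determinant = -16*-4 - (1)^2 = 63
Discriminant = (-20)^2 - 4*63 = 148.0
Eigenvalues: lambda_1 = -16.0828, lambda_2 = -3.9172
The function is concave.

1


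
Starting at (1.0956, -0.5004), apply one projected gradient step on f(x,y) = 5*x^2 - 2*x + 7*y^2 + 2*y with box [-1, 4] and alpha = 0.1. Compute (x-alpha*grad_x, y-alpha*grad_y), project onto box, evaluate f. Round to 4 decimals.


Step 1: Compute gradient at (1.0956, -0.5004).
grad_x = 2*5*1.0956 - 2 = 8.956
grad_y = 2*7*-0.5004 + 2 = -5.0056
Step 2: Gradient step.
x_raw = 1.0956 - 0.1*8.956 = 0.2
y_raw = -0.5004 - 0.1*-5.0056 = 0.0002
Step 3: Project onto [-1, 4].
x_proj = clip(0.2) = 0.2
y_proj = clip(0.0002) = 0.0002
Step 4: Evaluate f.
f(0.2, 0.0002) = -0.1997


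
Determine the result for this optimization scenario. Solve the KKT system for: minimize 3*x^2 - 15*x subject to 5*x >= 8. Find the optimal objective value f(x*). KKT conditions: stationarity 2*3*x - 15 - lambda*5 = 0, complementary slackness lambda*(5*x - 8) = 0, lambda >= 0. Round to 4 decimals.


Step 1: Try lambda = 0 (constraint inactive).
Stationarity: 2*3*x - 15 = 0
x* = 15/(2*3) = 2.5
Check constraint: 5*2.5 = 12.5 >= 8 -- satisfied.
Step 2: Compute optimal value.
f(x*) = 3*2.5^2 - 15*2.5 = -18.75


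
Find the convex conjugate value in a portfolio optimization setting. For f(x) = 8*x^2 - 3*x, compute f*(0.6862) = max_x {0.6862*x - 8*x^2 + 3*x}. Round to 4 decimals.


f*(y) = sup_x {y*x - a*x^2 - b*x} = sup_x {(y-b)*x - a*x^2}
FOC: (y - b) - 2a*x = 0 => x* = (y - b)/(2a)
x* = (0.6862 + 3)/(2*8) = 0.2304
f*(0.6862) = (y-b)^2/(4a) = (0.6862 + 3)^2/(4*8)
= 13.5881/32 = 0.4246


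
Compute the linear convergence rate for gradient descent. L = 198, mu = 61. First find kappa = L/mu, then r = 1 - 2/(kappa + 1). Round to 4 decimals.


Step 1: Compute the condition number.
kappa = L/mu = 198/61 = 3.2459
Step 2: Compute the convergence rate.
r = 1 - 2/(kappa + 1) = 1 - 2*mu/(L + mu) = (L - mu)/(L + mu) = 137/259 = 0.529


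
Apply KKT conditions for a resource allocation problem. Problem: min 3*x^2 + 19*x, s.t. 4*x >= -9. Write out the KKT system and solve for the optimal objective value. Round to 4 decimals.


Step 1: Try lambda = 0 (constraint inactive).
x_unc = -19/(2*3) = -3.1667
Check: 4*-3.1667 = -12.6668 < -9 -- violated!
Step 2: Constraint must be active: 4*x = -9
x* = -9/4 = -2.25
lambda = (2*3*(-2.25) + 19)/4 = 1.375
Step 3: Compute optimal value.
f(x*) = 3*(-2.25)^2 + 19*(-2.25) = -27.5625


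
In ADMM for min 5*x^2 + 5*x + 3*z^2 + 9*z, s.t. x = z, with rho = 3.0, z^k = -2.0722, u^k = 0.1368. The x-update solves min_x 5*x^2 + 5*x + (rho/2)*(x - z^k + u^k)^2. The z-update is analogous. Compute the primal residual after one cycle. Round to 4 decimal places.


ADMM iteration with rho = 3.0, z^k = -2.0722, u^k = 0.1368
Step 1: x-update.
Minimize 5*x^2 + 5*x + (3.0/2)*(x + 2.0722 + 0.1368)^2
FOC: (2*5 + 3.0)*x = -5 + 3.0*(-2.0722 - 0.1368)
x^{k+1} = -0.8944
Step 2: z-update.
Minimize 3*z^2 + 9*z + (3.0/2)*(-0.8944 - z + 0.1368)^2
FOC: (2*3 + 3.0)*z = -9 + 3.0*(-0.8944 + 0.1368)
z^{k+1} = -1.2525
Step 3: u-update.
u^{k+1} = 0.1368 - 0.8944 + 1.2525 = 0.4949
Step 4: Primal residual = |-0.8944 + 1.2525| = 0.3581


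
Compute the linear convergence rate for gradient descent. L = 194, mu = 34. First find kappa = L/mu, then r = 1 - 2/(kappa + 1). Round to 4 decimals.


Step 1: Compute the condition number.
kappa = L/mu = 194/34 = 5.7059
Step 2: Compute the convergence rate.
r = 1 - 2/(kappa + 1) = 1 - 2*mu/(L + mu) = (L - mu)/(L + mu) = 160/228 = 0.7018


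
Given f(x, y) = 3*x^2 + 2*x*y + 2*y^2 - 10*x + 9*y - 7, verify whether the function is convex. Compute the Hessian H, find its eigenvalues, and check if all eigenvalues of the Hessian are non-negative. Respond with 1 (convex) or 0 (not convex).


The Hessian of f(x,y) = 3*x^2 + 2*x*y + 2*y^2 - 10*x + 9*y - 7 is:
H = [[6, 2], [2, 4]]
Trace = 6 + 4 = 10
Determinant = 6*4 - (2)^2 = 20
Discriminant = (10)^2 - 4*20 = 20.0
Eigenvalues: lambda_1 = 2.7639, lambda_2 = 7.2361
The function is convex.

1


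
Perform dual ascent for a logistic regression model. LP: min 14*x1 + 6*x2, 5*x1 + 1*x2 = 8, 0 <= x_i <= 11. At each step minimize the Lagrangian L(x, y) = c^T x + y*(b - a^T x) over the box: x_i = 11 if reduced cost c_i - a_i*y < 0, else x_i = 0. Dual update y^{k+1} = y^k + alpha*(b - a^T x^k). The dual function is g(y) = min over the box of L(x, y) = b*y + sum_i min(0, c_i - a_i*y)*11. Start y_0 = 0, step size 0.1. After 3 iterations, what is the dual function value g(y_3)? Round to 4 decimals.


Dual ascent for LP: min 14*x1 + 6*x2, 5*x1 + 1*x2 = 8, 0 <= x_i <= 11
Step 1: y^k = 0.0, reduced costs: (14.0, 6.0)
  x^k = (0.0, 0.0), subgradient = b - a^T x = 8.0
  y^{k+1} = 0.0 + 0.1*8.0 = 0.8
Step 2: y^k = 0.8, reduced costs: (10.0, 5.2)
  x^k = (0.0, 0.0), subgradient = b - a^T x = 8.0
  y^{k+1} = 0.8 + 0.1*8.0 = 1.6
Step 3: y^k = 1.6, reduced costs: (6.0, 4.4)
  x^k = (0.0, 0.0), subgradient = b - a^T x = 8.0
  y^{k+1} = 1.6 + 0.1*8.0 = 2.4
Dual objective at y_3 = 2.4: reduced costs (2.0, 3.6), box minimizer x = (0.0, 0.0)
g(y_3) = b*y + (c1 - a1*y)*x1 + (c2 - a2*y)*x2 = 8*2.4 + 2.0*0.0 + 3.6*0.0 = 19.2 + 0.0 + 0.0 = 19.2


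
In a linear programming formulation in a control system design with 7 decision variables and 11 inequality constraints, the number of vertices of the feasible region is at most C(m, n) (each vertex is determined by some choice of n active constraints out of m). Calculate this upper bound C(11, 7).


Each vertex corresponds to some choice of n active constraints out of m, so the number of vertices is at most C(m, n) = m! / (n!(m-n)!).
m = 11, n = 7
Numerator: 11 * 10 * 9 * 8 * 7 * 6 * 5
Denominator: 7! = 5040
C(11, 7) = 330


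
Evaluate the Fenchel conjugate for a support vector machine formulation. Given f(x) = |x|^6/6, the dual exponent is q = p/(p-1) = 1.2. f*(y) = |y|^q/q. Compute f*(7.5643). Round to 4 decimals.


The conjugate exponent q satisfies 1/p + 1/q = 1.
p = 6, so q = 6/(6 - 1) = 1.2
|y|^q = 7.5643^1.2 = 11.3376
f*(7.5643) = 11.3376 / 1.2 = 9.448


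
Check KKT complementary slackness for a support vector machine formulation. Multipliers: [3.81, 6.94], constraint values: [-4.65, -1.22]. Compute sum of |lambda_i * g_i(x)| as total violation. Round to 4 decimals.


KKT complementary slackness check:
lambda_1 * g_1 = 3.81 * -4.65 = -17.7165
lambda_2 * g_2 = 6.94 * -1.22 = -8.4668
Total violation = 17.7165 + 8.4668 = 26.1833


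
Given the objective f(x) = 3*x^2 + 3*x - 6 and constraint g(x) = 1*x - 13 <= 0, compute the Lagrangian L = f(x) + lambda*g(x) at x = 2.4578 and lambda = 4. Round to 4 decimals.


Step 1: Evaluate f(x).
f(2.4578) = 3*2.4578^2 + 3*2.4578 - 6 = 19.4957
Step 2: Evaluate g(x).
g(2.4578) = 1*2.4578 - 13 = -10.5422
Step 3: Compute Lagrangian.
L = 19.4957 + 4*-10.5422 = -22.6731


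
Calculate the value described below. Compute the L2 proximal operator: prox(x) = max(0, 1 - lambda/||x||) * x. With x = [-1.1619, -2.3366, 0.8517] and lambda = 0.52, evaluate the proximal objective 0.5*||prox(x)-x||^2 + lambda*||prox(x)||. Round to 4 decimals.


Step 1: Compute ||x||.
||x|| = 2.745
Step 2: Compute scaling factor.
scale = max(0, 1 - 0.52/2.745) = 0.8106
Step 3: prox(x) = [-0.9418, -1.894, 0.6904]
||prox(x)|| = 2.225
Step 4: Proximal objective.
0.5*||prox-x||^2 = 0.1352
lambda*||prox|| = 1.157
Total = 1.2922


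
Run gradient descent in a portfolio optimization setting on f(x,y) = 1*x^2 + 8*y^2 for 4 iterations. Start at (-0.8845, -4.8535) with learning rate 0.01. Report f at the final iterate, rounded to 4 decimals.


Gradient descent on f(x,y) = 1*x^2 + 8*y^2.
Starting point: (-0.8845, -4.8535), alpha = 0.01
Step 1: grad_x = 2*1*-0.8845 = -1.769, grad_y = 2*8*-4.8535 = -77.656
  x_1 = -0.8845 - 0.01*-1.769 = -0.8668
  y_1 = -4.8535 - 0.01*-77.656 = -4.0769
Step 2: grad_x = 2*1*-0.8668 = -1.7336, grad_y = 2*8*-4.0769 = -65.231
  x_2 = -0.8668 - 0.01*-1.7336 = -0.8495
  y_2 = -4.0769 - 0.01*-65.231 = -3.4246
Step 3: grad_x = 2*1*-0.8495 = -1.6989, grad_y = 2*8*-3.4246 = -54.7941
  x_3 = -0.8495 - 0.01*-1.6989 = -0.8325
  y_3 = -3.4246 - 0.01*-54.7941 = -2.8767
Step 4: grad_x = 2*1*-0.8325 = -1.665, grad_y = 2*8*-2.8767 = -46.027
  x_4 = -0.8325 - 0.01*-1.665 = -0.8158
  y_4 = -2.8767 - 0.01*-46.027 = -2.4164
f(-0.8158, -2.4164) = 1*(-0.8158)^2 + 8*(-2.4164)^2 = 47.3782


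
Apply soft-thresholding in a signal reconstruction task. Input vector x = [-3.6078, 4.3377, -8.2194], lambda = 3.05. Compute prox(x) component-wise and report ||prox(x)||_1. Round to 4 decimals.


Soft-thresholding with lambda = 3.05:
prox(-3.6078) = sign(-3.6078)*max(|-3.6078| - 3.05, 0) = -0.5578
prox(4.3377) = sign(4.3377)*max(|4.3377| - 3.05, 0) = 1.2877
prox(-8.2194) = sign(-8.2194)*max(|-8.2194| - 3.05, 0) = -5.1694
prox(x) = [-0.5578, 1.2877, -5.1694]
||prox(x)||_1 = 0.5578 + 1.2877 + 5.1694 = 7.0149


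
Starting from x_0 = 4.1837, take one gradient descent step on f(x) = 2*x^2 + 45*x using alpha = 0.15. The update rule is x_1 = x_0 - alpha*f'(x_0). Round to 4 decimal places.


We compute the gradient at x_0 and apply the update.
f'(x) = 4*x + 45
f'(4.1837) = 4*4.1837 + 45 = 61.7348
x_1 = 4.1837 - 0.15*61.7348 = -5.0765


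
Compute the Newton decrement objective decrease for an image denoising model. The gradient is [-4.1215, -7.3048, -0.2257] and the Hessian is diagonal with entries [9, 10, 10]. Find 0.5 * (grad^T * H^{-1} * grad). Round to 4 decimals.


Step 1: H is diagonal, so H^(-1) * g = [-0.4579, -0.7305, -0.0226].
Step 2: g^T H^(-1) g = sum_i g_i^2 / H_ii
  = (-4.1215)^2/9 + (-7.3048)^2/10 + (-0.2257)^2/10
  = 1.8874 + 5.336 + 0.0051 = 7.2285
Step 3: Objective decrease = 0.5 * g^T H^(-1) g = 3.6143


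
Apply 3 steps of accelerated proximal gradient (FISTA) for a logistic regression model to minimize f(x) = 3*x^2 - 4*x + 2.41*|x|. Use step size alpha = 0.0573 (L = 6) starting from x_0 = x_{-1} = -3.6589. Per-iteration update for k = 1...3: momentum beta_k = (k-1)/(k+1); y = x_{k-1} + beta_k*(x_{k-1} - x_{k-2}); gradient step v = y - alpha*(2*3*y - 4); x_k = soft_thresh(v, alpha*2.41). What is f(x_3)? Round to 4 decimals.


FISTA on f(x) = 3*x^2 - 4*x + 2.41*|x|
L = 6, alpha = 0.0573
Iteration 1: beta = 0.0, y = -3.6589 + 0.0*(-3.6589 + 3.6589) = -3.6589
  grad(y) = -25.9534, v = y - alpha*grad = -2.1718
  prox(v) = soft_thresh(-2.1718, 0.1381) = -2.0337
Iteration 2: beta = 0.3333, y = -2.0337 + 0.3333*(-2.0337 + 3.6589) = -1.4919
  grad(y) = -12.9516, v = y - alpha*grad = -0.7498
  prox(v) = soft_thresh(-0.7498, 0.1381) = -0.6117
Iteration 3: beta = 0.5, y = -0.6117 + 0.5*(-0.6117 + 2.0337) = 0.0993
  grad(y) = -3.4044, v = y - alpha*grad = 0.2943
  prox(v) = soft_thresh(0.2943, 0.1381) = 0.1562
f(x_3) = 3*0.1562^2 - 4*0.1562 + 2.41*|0.1562| = -0.1752


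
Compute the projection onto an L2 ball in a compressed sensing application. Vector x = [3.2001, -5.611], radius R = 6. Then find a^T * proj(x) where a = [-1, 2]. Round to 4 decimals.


Step 1: Compute ||x|| (intermediates to 6 decimals).
||x|| = sqrt(3.2001^2 + (-5.611)^2) = 6.459409
Step 2: Project.
Since ||x|| > R, scale = R/||x|| = 6/6.459409 = 0.928878, proj(x) = scale * x
proj(x) = [2.972502, -5.211934]
Step 3: Dot product.
a^T * proj(x) = -1*2.972502 + 2*(-5.211934) = -13.3964


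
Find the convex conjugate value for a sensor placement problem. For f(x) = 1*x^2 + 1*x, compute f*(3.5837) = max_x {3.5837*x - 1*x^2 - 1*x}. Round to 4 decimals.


f*(y) = sup_x {y*x - a*x^2 - b*x} = sup_x {(y-b)*x - a*x^2}
FOC: (y - b) - 2a*x = 0 => x* = (y - b)/(2a)
x* = (3.5837 - 1)/(2*1) = 1.2919
f*(3.5837) = (y-b)^2/(4a) = (3.5837 - 1)^2/(4*1)
= 6.6755/4 = 1.6689


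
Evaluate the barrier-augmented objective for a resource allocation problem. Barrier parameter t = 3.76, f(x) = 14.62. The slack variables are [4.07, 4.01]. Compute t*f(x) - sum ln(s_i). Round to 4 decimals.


Step 1: Compute log-barrier.
ln values: [1.4036, 1.3888]
phi = -(1.4036 + 1.3888) = -2.7924
Step 2: Compute augmented objective.
t*f(x) = 3.76*14.62 = 54.9712
Total = 54.9712 - 2.7924 = 52.1788


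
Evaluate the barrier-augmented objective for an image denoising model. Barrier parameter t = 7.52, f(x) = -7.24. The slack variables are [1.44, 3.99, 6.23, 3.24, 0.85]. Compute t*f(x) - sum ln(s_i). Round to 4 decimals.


Step 1: Compute log-barrier.
ln values: [0.3646, 1.3838, 1.8294, 1.1756, -0.1625]
phi = -(0.3646 + 1.3838 + 1.8294 + 1.1756 - 0.1625) = -4.5909
Step 2: Compute augmented objective.
t*f(x) = 7.52*-7.24 = -54.4448
Total = -54.4448 - 4.5909 = -59.0357


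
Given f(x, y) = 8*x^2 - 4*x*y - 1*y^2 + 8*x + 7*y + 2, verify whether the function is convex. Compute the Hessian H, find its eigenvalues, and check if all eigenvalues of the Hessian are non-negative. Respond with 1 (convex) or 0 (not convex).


The Hessian of f(x,y) = 8*x^2 - 4*x*y - 1*y^2 + 8*x + 7*y + 2 is:
H = [[16, -4], [-4, -2]]
Trace = 16 - 2 = 14
Determinant = 16*-2 - (-4)^2 = -48
Discriminant = (14)^2 - 4*-48 = 388.0
Eigenvalues: lambda_1 = -2.8489, lambda_2 = 16.8489
The function is not convex.

0


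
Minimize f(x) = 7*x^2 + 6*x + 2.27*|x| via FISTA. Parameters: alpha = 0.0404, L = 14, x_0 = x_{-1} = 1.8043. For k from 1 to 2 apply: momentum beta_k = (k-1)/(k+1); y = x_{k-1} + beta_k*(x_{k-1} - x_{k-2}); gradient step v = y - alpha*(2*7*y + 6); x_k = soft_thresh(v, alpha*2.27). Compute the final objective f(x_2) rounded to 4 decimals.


FISTA on f(x) = 7*x^2 + 6*x + 2.27*|x|
L = 14, alpha = 0.0404
Iteration 1: beta = 0.0, y = 1.8043 + 0.0*(1.8043 - 1.8043) = 1.8043
  grad(y) = 31.2602, v = y - alpha*grad = 0.5414
  prox(v) = soft_thresh(0.5414, 0.0917) = 0.4497
Iteration 2: beta = 0.3333, y = 0.4497 + 0.3333*(0.4497 - 1.8043) = -0.0019
  grad(y) = 5.974, v = y - alpha*grad = -0.2432
  prox(v) = soft_thresh(-0.2432, 0.0917) = -0.1515
f(x_2) = 7*(-0.1515)^2 + 6*(-0.1515) + 2.27*|-0.1515| = -0.4044


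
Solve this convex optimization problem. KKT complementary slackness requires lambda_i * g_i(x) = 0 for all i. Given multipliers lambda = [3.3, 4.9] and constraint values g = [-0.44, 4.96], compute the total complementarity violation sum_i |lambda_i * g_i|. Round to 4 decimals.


KKT complementary slackness check:
lambda_1 * g_1 = 3.3 * -0.44 = -1.452
lambda_2 * g_2 = 4.9 * 4.96 = 24.304
Total violation = 1.452 + 24.304 = 25.756


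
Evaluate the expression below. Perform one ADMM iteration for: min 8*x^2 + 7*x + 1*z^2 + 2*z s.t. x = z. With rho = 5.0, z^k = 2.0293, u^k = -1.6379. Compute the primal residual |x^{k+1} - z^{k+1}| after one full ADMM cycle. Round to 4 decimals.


ADMM iteration with rho = 5.0, z^k = 2.0293, u^k = -1.6379
Step 1: x-update.
Minimize 8*x^2 + 7*x + (5.0/2)*(x - 2.0293 - 1.6379)^2
FOC: (2*8 + 5.0)*x = -7 + 5.0*(2.0293 + 1.6379)
x^{k+1} = 0.5398
Step 2: z-update.
Minimize 1*z^2 + 2*z + (5.0/2)*(0.5398 - z - 1.6379)^2
FOC: (2*1 + 5.0)*z = -2 + 5.0*(0.5398 - 1.6379)
z^{k+1} = -1.0701
Step 3: u-update.
u^{k+1} = -1.6379 + 0.5398 + 1.0701 = -0.028
Step 4: Primal residual = |0.5398 + 1.0701| = 1.6099


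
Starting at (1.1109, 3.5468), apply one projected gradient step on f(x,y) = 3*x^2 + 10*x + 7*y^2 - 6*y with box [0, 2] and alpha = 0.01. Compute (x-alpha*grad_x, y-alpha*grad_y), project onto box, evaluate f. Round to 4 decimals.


Step 1: Compute gradient at (1.1109, 3.5468).
grad_x = 2*3*1.1109 + 10 = 16.6654
grad_y = 2*7*3.5468 - 6 = 43.6552
Step 2: Gradient step.
x_raw = 1.1109 - 0.01*16.6654 = 0.9442
y_raw = 3.5468 - 0.01*43.6552 = 3.1102
Step 3: Project onto [0, 2].
x_proj = clip(0.9442) = 0.9442
y_proj = clip(3.1102) = 2.0
Step 4: Evaluate f.
f(0.9442, 2.0) = 28.1173


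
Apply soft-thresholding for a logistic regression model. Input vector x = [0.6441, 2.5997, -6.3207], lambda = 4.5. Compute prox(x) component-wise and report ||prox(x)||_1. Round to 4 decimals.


Soft-thresholding with lambda = 4.5:
prox(0.6441) = sign(0.6441)*max(|0.6441| - 4.5, 0) = 0.0
prox(2.5997) = sign(2.5997)*max(|2.5997| - 4.5, 0) = 0.0
prox(-6.3207) = sign(-6.3207)*max(|-6.3207| - 4.5, 0) = -1.8207
prox(x) = [0.0, 0.0, -1.8207]
||prox(x)||_1 = 0.0 + 0.0 + 1.8207 = 1.8207


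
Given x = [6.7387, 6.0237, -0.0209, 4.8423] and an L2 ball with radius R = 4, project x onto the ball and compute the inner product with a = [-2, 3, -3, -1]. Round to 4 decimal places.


Step 1: Compute ||x|| (intermediates to 6 decimals).
||x|| = sqrt(6.7387^2 + 6.0237^2 + (-0.0209)^2 + 4.8423^2) = 10.253943
Step 2: Project.
Since ||x|| > R, scale = R/||x|| = 4/10.253943 = 0.390094, proj(x) = scale * x
proj(x) = [2.628726, 2.349809, -0.008153, 1.888952]
Step 3: Dot product.
a^T * proj(x) = -2*2.628726 + 3*2.349809 - 3*(-0.008153) - 1*1.888952 = -0.0725


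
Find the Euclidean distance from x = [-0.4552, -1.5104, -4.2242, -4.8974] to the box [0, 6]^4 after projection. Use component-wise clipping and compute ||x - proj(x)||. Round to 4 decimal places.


Project each component onto [0, 6].
clip(-0.4552) = 0.0, clip(-1.5104) = 0.0, clip(-4.2242) = 0.0, clip(-4.8974) = 0.0
Projection = [0.0, 0.0, 0.0, 0.0]
Squared diffs: [0.2072, 2.2813, 17.8439, 23.9845]
Distance = sqrt(44.3169) = 6.6571


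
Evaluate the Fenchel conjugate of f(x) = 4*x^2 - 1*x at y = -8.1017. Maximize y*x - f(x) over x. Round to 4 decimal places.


f*(y) = sup_x {y*x - a*x^2 - b*x} = sup_x {(y-b)*x - a*x^2}
FOC: (y - b) - 2a*x = 0 => x* = (y - b)/(2a)
x* = (-8.1017 + 1)/(2*4) = -0.8877
f*(-8.1017) = (y-b)^2/(4a) = (-8.1017 + 1)^2/(4*4)
= 50.4341/16 = 3.1521


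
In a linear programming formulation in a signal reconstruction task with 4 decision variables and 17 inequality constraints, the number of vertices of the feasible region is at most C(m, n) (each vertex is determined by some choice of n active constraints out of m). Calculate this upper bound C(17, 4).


Each vertex corresponds to some choice of n active constraints out of m, so the number of vertices is at most C(m, n) = m! / (n!(m-n)!).
m = 17, n = 4
Numerator: 17 * 16 * 15 * 14
Denominator: 4! = 24
C(17, 4) = 2380


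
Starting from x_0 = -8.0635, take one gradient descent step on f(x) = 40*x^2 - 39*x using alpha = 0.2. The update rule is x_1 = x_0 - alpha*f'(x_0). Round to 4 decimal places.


We compute the gradient at x_0 and apply the update.
f'(x) = 80*x - 39
f'(-8.0635) = 80*-8.0635 - 39 = -684.08
x_1 = -8.0635 - 0.2*-684.08 = 128.7525


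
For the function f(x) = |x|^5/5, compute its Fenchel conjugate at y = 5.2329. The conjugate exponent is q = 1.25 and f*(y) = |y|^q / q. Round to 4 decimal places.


The conjugate exponent q satisfies 1/p + 1/q = 1.
p = 5, so q = 5/(5 - 1) = 1.25
|y|^q = 5.2329^1.25 = 7.9146
f*(5.2329) = 7.9146 / 1.25 = 6.3317


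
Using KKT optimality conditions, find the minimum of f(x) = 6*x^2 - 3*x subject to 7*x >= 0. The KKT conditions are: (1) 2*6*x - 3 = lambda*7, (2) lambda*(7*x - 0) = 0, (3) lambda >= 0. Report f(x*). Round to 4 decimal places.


Step 1: Try lambda = 0 (constraint inactive).
Stationarity: 2*6*x - 3 = 0
x* = 3/(2*6) = 0.25
Check constraint: 7*0.25 = 1.75 >= 0 -- satisfied.
Step 2: Compute optimal value.
f(x*) = 6*0.25^2 - 3*0.25 = -0.375


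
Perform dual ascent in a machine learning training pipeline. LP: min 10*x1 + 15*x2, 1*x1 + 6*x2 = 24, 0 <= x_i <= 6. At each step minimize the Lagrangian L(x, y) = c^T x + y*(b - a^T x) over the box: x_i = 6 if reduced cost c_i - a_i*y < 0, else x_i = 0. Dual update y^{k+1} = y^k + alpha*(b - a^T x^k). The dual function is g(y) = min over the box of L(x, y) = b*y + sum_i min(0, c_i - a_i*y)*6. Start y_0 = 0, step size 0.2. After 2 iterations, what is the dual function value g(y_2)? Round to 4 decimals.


Dual ascent for LP: min 10*x1 + 15*x2, 1*x1 + 6*x2 = 24, 0 <= x_i <= 6
Step 1: y^k = 0.0, reduced costs: (10.0, 15.0)
  x^k = (0.0, 0.0), subgradient = b - a^T x = 24.0
  y^{k+1} = 0.0 + 0.2*24.0 = 4.8
Step 2: y^k = 4.8, reduced costs: (5.2, -13.8)
  x^k = (0.0, 6.0), subgradient = b - a^T x = -12.0
  y^{k+1} = 4.8 + 0.2*-12.0 = 2.4
Dual objective at y_2 = 2.4: reduced costs (7.6, 0.6), box minimizer x = (0.0, 0.0)
g(y_2) = b*y + (c1 - a1*y)*x1 + (c2 - a2*y)*x2 = 24*2.4 + 7.6*0.0 + 0.6*0.0 = 57.6 + 0.0 + 0.0 = 57.6


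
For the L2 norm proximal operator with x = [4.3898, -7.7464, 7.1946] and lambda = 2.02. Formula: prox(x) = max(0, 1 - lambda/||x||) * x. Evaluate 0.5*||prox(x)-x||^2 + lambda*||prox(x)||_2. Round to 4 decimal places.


Step 1: Compute ||x||.
||x|| = 11.4472
Step 2: Compute scaling factor.
scale = max(0, 1 - 2.02/11.4472) = 0.8235
Step 3: prox(x) = [3.6152, -6.3795, 5.925]
||prox(x)|| = 9.4272
Step 4: Proximal objective.
0.5*||prox-x||^2 = 2.0402
lambda*||prox|| = 19.0429
Total = 21.0832


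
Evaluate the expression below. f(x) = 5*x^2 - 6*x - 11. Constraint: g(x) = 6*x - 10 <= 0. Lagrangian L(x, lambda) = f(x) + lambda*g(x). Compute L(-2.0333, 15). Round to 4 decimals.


Step 1: Evaluate f(x).
f(-2.0333) = 5*(-2.0333)^2 - 6*(-2.0333) - 11 = 21.8713
Step 2: Evaluate g(x).
g(-2.0333) = 6*-2.0333 - 10 = -22.1998
Step 3: Compute Lagrangian.
L = 21.8713 + 15*-22.1998 = -311.1257


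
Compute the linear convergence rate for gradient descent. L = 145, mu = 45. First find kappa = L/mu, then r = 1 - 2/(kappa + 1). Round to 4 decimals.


Step 1: Compute the condition number.
kappa = L/mu = 145/45 = 3.2222
Step 2: Compute the convergence rate.
r = 1 - 2/(kappa + 1) = 1 - 2*mu/(L + mu) = (L - mu)/(L + mu) = 100/190 = 0.5263


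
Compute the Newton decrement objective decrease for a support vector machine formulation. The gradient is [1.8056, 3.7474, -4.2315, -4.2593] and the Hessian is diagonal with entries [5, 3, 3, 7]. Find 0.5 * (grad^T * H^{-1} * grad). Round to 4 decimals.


Step 1: H is diagonal, so H^(-1) * g = [0.3611, 1.2491, -1.4105, -0.6085].
Step 2: g^T H^(-1) g = sum_i g_i^2 / H_ii
  = (1.8056)^2/5 + (3.7474)^2/3 + (-4.2315)^2/3 + (-4.2593)^2/7
  = 0.652 + 4.681 + 5.9685 + 2.5917 = 13.8932
Step 3: Objective decrease = 0.5 * g^T H^(-1) g = 6.9466


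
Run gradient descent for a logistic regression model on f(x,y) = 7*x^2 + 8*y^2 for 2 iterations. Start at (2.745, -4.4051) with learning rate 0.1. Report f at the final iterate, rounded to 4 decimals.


Gradient descent on f(x,y) = 7*x^2 + 8*y^2.
Starting point: (2.745, -4.4051), alpha = 0.1
Step 1: grad_x = 2*7*2.745 = 38.43, grad_y = 2*8*-4.4051 = -70.4816
  x_1 = 2.745 - 0.1*38.43 = -1.098
  y_1 = -4.4051 - 0.1*-70.4816 = 2.6431
Step 2: grad_x = 2*7*-1.098 = -15.372, grad_y = 2*8*2.6431 = 42.289
  x_2 = -1.098 - 0.1*-15.372 = 0.4392
  y_2 = 2.6431 - 0.1*42.289 = -1.5858
f(0.4392, -1.5858) = 7*0.4392^2 + 8*(-1.5858)^2 = 21.4693


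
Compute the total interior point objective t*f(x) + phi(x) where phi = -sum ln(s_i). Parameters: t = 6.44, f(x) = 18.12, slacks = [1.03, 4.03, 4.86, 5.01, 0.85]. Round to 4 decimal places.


Step 1: Compute log-barrier.
ln values: [0.0296, 1.3938, 1.581, 1.6114, -0.1625]
phi = -(0.0296 + 1.3938 + 1.581 + 1.6114 - 0.1625) = -4.4533
Step 2: Compute augmented objective.
t*f(x) = 6.44*18.12 = 116.6928
Total = 116.6928 - 4.4533 = 112.2395


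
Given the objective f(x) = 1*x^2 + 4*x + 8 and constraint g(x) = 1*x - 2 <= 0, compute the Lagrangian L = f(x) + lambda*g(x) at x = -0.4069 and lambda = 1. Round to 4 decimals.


Step 1: Evaluate f(x).
f(-0.4069) = 1*(-0.4069)^2 + 4*(-0.4069) + 8 = 6.538
Step 2: Evaluate g(x).
g(-0.4069) = 1*-0.4069 - 2 = -2.4069
Step 3: Compute Lagrangian.
L = 6.538 + 1*-2.4069 = 4.1311


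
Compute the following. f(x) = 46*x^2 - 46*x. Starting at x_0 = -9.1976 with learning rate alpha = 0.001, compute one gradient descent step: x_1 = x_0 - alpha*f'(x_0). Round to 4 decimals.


We compute the gradient at x_0 and apply the update.
f'(x) = 92*x - 46
f'(-9.1976) = 92*-9.1976 - 46 = -892.1792
x_1 = -9.1976 - 0.001*-892.1792 = -8.3054


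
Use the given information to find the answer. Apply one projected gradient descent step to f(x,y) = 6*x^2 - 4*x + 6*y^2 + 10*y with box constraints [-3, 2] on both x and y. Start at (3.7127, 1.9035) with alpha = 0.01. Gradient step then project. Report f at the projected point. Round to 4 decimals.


Step 1: Compute gradient at (3.7127, 1.9035).
grad_x = 2*6*3.7127 - 4 = 40.5524
grad_y = 2*6*1.9035 + 10 = 32.842
Step 2: Gradient step.
x_raw = 3.7127 - 0.01*40.5524 = 3.3072
y_raw = 1.9035 - 0.01*32.842 = 1.5751
Step 3: Project onto [-3, 2].
x_proj = clip(3.3072) = 2.0
y_proj = clip(1.5751) = 1.5751
Step 4: Evaluate f.
f(2.0, 1.5751) = 46.6361


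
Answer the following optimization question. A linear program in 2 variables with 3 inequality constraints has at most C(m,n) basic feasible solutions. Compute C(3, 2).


Each vertex corresponds to some choice of n active constraints out of m, so the number of vertices is at most C(m, n) = m! / (n!(m-n)!).
m = 3, n = 2
Numerator: 3 * 2
Denominator: 2! = 2
C(3, 2) = 3


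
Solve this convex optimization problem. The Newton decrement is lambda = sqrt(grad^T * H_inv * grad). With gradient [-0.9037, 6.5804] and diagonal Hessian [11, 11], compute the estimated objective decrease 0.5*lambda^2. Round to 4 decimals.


Step 1: H is diagonal, so H^(-1) * g = [-0.0822, 0.5982].
Step 2: g^T H^(-1) g = sum_i g_i^2 / H_ii
  = (-0.9037)^2/11 + (6.5804)^2/11
  = 0.0742 + 3.9365 = 4.0108
Step 3: Objective decrease = 0.5 * g^T H^(-1) g = 2.0054


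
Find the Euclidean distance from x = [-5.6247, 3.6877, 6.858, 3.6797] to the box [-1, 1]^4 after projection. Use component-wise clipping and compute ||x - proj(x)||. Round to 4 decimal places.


Project each component onto [-1, 1].
clip(-5.6247) = -1.0, clip(3.6877) = 1.0, clip(6.858) = 1.0, clip(3.6797) = 1.0
Projection = [-1.0, 1.0, 1.0, 1.0]
Squared diffs: [21.3879, 7.2237, 34.3162, 7.1808]
Distance = sqrt(70.1086) = 8.3731


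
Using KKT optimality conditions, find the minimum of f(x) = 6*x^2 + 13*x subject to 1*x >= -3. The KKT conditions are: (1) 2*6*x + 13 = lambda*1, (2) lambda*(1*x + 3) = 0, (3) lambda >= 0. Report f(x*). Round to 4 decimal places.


Step 1: Try lambda = 0 (constraint inactive).
Stationarity: 2*6*x + 13 = 0
x* = -13/(2*6) = -13/12 = -1.0833 (rounded; the exact value -13/12 is used below)
Check constraint: 1*-1.0833 = -1.0833 >= -3 -- satisfied.
Step 2: Compute optimal value.
f(x*) = 6*(-13/12)^2 + 13*(-13/12) = -7.0417


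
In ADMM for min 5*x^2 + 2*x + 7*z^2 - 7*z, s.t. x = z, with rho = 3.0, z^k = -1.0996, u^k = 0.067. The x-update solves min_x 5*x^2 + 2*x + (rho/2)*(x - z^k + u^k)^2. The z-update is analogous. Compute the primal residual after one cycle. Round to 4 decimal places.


ADMM iteration with rho = 3.0, z^k = -1.0996, u^k = 0.067
Step 1: x-update.
Minimize 5*x^2 + 2*x + (3.0/2)*(x + 1.0996 + 0.067)^2
FOC: (2*5 + 3.0)*x = -2 + 3.0*(-1.0996 - 0.067)
x^{k+1} = -0.4231
Step 2: z-update.
Minimize 7*z^2 - 7*z + (3.0/2)*(-0.4231 - z + 0.067)^2
FOC: (2*7 + 3.0)*z = 7 + 3.0*(-0.4231 + 0.067)
z^{k+1} = 0.3489
Step 3: u-update.
u^{k+1} = 0.067 - 0.4231 - 0.3489 = -0.705
Step 4: Primal residual = |-0.4231 - 0.3489| = 0.772


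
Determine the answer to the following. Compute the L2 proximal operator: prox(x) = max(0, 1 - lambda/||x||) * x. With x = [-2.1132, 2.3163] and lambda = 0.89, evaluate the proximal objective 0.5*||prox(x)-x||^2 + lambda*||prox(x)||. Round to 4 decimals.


Step 1: Compute ||x||.
||x|| = 3.1354
Step 2: Compute scaling factor.
scale = max(0, 1 - 0.89/3.1354) = 0.7161
Step 3: prox(x) = [-1.5134, 1.6588]
||prox(x)|| = 2.2454
Step 4: Proximal objective.
0.5*||prox-x||^2 = 0.3961
lambda*||prox|| = 1.9984
Total = 2.3945


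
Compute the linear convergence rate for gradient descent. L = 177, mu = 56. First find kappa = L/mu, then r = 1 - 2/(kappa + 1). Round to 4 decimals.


Step 1: Compute the condition number.
kappa = L/mu = 177/56 = 3.1607
Step 2: Compute the convergence rate.
r = 1 - 2/(kappa + 1) = 1 - 2*mu/(L + mu) = (L - mu)/(L + mu) = 121/233 = 0.5193


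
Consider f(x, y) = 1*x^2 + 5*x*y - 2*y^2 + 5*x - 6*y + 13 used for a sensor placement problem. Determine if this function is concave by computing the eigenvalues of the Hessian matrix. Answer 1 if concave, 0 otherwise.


The Hessian of f(x,y) = 1*x^2 + 5*x*y - 2*y^2 + 5*x - 6*y + 13 is:
H = [[2, 5], [5, -4]]
Trace = 2 - 4 = -2
Determinant = 2*-4 - (5)^2 = -33
Discriminant = (-2)^2 - 4*-33 = 136.0
Eigenvalues: lambda_1 = -6.831, lambda_2 = 4.831
The function is not concave.

0


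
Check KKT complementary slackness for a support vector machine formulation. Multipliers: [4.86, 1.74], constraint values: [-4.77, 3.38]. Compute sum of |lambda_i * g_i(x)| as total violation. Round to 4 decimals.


KKT complementary slackness check:
lambda_1 * g_1 = 4.86 * -4.77 = -23.1822
lambda_2 * g_2 = 1.74 * 3.38 = 5.8812
Total violation = 23.1822 + 5.8812 = 29.0634


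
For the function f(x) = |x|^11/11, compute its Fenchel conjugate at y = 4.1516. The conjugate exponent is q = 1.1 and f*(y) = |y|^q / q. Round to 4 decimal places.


The conjugate exponent q satisfies 1/p + 1/q = 1.
p = 11, so q = 11/(11 - 1) = 1.1
|y|^q = 4.1516^1.1 = 4.7867
f*(4.1516) = 4.7867 / 1.1 = 4.3516


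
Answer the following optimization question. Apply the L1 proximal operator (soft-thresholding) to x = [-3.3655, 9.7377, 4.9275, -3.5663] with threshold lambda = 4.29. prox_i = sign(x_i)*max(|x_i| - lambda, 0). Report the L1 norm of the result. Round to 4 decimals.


Soft-thresholding with lambda = 4.29:
prox(-3.3655) = sign(-3.3655)*max(|-3.3655| - 4.29, 0) = 0.0
prox(9.7377) = sign(9.7377)*max(|9.7377| - 4.29, 0) = 5.4477
prox(4.9275) = sign(4.9275)*max(|4.9275| - 4.29, 0) = 0.6375
prox(-3.5663) = sign(-3.5663)*max(|-3.5663| - 4.29, 0) = 0.0
prox(x) = [0.0, 5.4477, 0.6375, 0.0]
||prox(x)||_1 = 0.0 + 5.4477 + 0.6375 + 0.0 = 6.0852


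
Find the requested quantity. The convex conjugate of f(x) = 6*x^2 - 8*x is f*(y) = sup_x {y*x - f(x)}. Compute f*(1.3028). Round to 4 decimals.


f*(y) = sup_x {y*x - a*x^2 - b*x} = sup_x {(y-b)*x - a*x^2}
FOC: (y - b) - 2a*x = 0 => x* = (y - b)/(2a)
x* = (1.3028 + 8)/(2*6) = 0.7752
f*(1.3028) = (y-b)^2/(4a) = (1.3028 + 8)^2/(4*6)
= 86.5421/24 = 3.6059


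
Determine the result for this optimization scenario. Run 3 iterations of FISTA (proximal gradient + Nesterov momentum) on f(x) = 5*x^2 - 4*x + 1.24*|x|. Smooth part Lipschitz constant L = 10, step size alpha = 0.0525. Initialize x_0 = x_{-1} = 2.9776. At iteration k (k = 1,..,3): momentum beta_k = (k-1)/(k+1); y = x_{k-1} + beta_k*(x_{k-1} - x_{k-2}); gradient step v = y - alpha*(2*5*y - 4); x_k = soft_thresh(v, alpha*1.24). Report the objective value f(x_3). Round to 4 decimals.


FISTA on f(x) = 5*x^2 - 4*x + 1.24*|x|
L = 10, alpha = 0.0525
Iteration 1: beta = 0.0, y = 2.9776 + 0.0*(2.9776 - 2.9776) = 2.9776
  grad(y) = 25.776, v = y - alpha*grad = 1.6244
  prox(v) = soft_thresh(1.6244, 0.0651) = 1.5593
Iteration 2: beta = 0.3333, y = 1.5593 + 0.3333*(1.5593 - 2.9776) = 1.0865
  grad(y) = 6.8648, v = y - alpha*grad = 0.7261
  prox(v) = soft_thresh(0.7261, 0.0651) = 0.661
Iteration 3: beta = 0.5, y = 0.661 + 0.5*(0.661 - 1.5593) = 0.2118
  grad(y) = -1.8816, v = y - alpha*grad = 0.3106
  prox(v) = soft_thresh(0.3106, 0.0651) = 0.2455
f(x_3) = 5*0.2455^2 - 4*0.2455 + 1.24*|0.2455| = -0.3762


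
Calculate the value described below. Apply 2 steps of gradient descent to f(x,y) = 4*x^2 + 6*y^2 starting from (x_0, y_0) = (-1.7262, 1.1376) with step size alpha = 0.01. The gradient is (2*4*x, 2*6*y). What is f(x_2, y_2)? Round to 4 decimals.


Gradient descent on f(x,y) = 4*x^2 + 6*y^2.
Starting point: (-1.7262, 1.1376), alpha = 0.01
Step 1: grad_x = 2*4*-1.7262 = -13.8096, grad_y = 2*6*1.1376 = 13.6512
  x_1 = -1.7262 - 0.01*-13.8096 = -1.5881
  y_1 = 1.1376 - 0.01*13.6512 = 1.0011
Step 2: grad_x = 2*4*-1.5881 = -12.7048, grad_y = 2*6*1.0011 = 12.0131
  x_2 = -1.5881 - 0.01*-12.7048 = -1.4611
  y_2 = 1.0011 - 0.01*12.0131 = 0.881
f(-1.4611, 0.881) = 4*(-1.4611)^2 + 6*0.881^2 = 13.1953


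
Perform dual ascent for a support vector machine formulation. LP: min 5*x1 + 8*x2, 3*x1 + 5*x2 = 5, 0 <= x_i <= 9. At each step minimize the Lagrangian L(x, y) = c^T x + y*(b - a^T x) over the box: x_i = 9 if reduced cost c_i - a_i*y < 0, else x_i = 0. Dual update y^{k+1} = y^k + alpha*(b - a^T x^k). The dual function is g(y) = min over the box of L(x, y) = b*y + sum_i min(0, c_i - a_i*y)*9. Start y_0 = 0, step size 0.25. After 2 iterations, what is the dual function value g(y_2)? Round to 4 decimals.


Dual ascent for LP: min 5*x1 + 8*x2, 3*x1 + 5*x2 = 5, 0 <= x_i <= 9
Step 1: y^k = 0.0, reduced costs: (5.0, 8.0)
  x^k = (0.0, 0.0), subgradient = b - a^T x = 5.0
  y^{k+1} = 0.0 + 0.25*5.0 = 1.25
Step 2: y^k = 1.25, reduced costs: (1.25, 1.75)
  x^k = (0.0, 0.0), subgradient = b - a^T x = 5.0
  y^{k+1} = 1.25 + 0.25*5.0 = 2.5
Dual objective at y_2 = 2.5: reduced costs (-2.5, -4.5), box minimizer x = (9.0, 9.0)
g(y_2) = b*y + (c1 - a1*y)*x1 + (c2 - a2*y)*x2 = 5*2.5 + (-2.5)*9.0 + (-4.5)*9.0 = 12.5 - 22.5 - 40.5 = -50.5


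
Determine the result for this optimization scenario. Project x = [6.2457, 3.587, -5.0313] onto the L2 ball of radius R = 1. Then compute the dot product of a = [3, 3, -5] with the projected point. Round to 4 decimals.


Step 1: Compute ||x|| (intermediates to 6 decimals).
||x|| = sqrt(6.2457^2 + 3.587^2 + (-5.0313)^2) = 8.785745
Step 2: Project.
Since ||x|| > R, scale = R/||x|| = 1/8.785745 = 0.113821, proj(x) = scale * x
proj(x) = [0.710892, 0.408276, -0.572668]
Step 3: Dot product.
a^T * proj(x) = 3*0.710892 + 3*0.408276 - 5*(-0.572668) = 6.2208


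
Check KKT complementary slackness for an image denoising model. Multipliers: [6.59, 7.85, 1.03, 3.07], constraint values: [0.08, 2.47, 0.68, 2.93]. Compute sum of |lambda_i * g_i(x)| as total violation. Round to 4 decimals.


KKT complementary slackness check:
lambda_1 * g_1 = 6.59 * 0.08 = 0.5272
lambda_2 * g_2 = 7.85 * 2.47 = 19.3895
lambda_3 * g_3 = 1.03 * 0.68 = 0.7004
lambda_4 * g_4 = 3.07 * 2.93 = 8.9951
Total violation = 0.5272 + 19.3895 + 0.7004 + 8.9951 = 29.6122


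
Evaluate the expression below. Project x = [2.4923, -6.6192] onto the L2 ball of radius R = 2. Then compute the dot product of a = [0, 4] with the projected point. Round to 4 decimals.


Step 1: Compute ||x|| (intermediates to 6 decimals).
||x|| = sqrt(2.4923^2 + (-6.6192)^2) = 7.072861
Step 2: Project.
Since ||x|| > R, scale = R/||x|| = 2/7.072861 = 0.282771, proj(x) = scale * x
proj(x) = [0.70475, -1.871718]
Step 3: Dot product.
a^T * proj(x) = 0*0.70475 + 4*(-1.871718) = -7.4869


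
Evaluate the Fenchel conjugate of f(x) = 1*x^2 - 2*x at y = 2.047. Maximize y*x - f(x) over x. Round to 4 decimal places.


f*(y) = sup_x {y*x - a*x^2 - b*x} = sup_x {(y-b)*x - a*x^2}
FOC: (y - b) - 2a*x = 0 => x* = (y - b)/(2a)
x* = (2.047 + 2)/(2*1) = 2.0235
f*(2.047) = (y-b)^2/(4a) = (2.047 + 2)^2/(4*1)
= 16.3782/4 = 4.0946


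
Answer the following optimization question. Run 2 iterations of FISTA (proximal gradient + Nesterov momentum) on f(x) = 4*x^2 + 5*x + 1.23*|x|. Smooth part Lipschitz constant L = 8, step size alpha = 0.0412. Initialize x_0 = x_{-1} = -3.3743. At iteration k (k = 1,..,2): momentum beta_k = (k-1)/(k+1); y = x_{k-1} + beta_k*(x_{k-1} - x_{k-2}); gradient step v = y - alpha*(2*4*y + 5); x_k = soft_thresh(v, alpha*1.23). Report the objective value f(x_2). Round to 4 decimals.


FISTA on f(x) = 4*x^2 + 5*x + 1.23*|x|
L = 8, alpha = 0.0412
Iteration 1: beta = 0.0, y = -3.3743 + 0.0*(-3.3743 + 3.3743) = -3.3743
  grad(y) = -21.9944, v = y - alpha*grad = -2.4681
  prox(v) = soft_thresh(-2.4681, 0.0507) = -2.4175
Iteration 2: beta = 0.3333, y = -2.4175 + 0.3333*(-2.4175 + 3.3743) = -2.0985
  grad(y) = -11.7881, v = y - alpha*grad = -1.6128
  prox(v) = soft_thresh(-1.6128, 0.0507) = -1.5622
f(x_2) = 4*(-1.5622)^2 + 5*(-1.5622) + 1.23*|-1.5622| = 3.8721


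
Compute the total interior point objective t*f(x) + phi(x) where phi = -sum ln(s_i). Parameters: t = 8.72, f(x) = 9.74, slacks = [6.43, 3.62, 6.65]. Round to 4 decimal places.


Step 1: Compute log-barrier.
ln values: [1.861, 1.2865, 1.8946]
phi = -(1.861 + 1.2865 + 1.8946) = -5.0421
Step 2: Compute augmented objective.
t*f(x) = 8.72*9.74 = 84.9328
Total = 84.9328 - 5.0421 = 79.8907


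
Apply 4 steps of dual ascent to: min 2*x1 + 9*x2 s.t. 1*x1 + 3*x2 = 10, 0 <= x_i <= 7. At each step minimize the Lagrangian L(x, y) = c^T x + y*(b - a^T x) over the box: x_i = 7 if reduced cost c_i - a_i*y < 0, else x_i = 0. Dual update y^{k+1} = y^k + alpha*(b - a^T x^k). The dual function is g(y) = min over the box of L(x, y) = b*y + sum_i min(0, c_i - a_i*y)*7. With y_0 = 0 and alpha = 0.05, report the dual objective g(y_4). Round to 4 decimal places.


Dual ascent for LP: min 2*x1 + 9*x2, 1*x1 + 3*x2 = 10, 0 <= x_i <= 7
Step 1: y^k = 0.0, reduced costs: (2.0, 9.0)
  x^k = (0.0, 0.0), subgradient = b - a^T x = 10.0
  y^{k+1} = 0.0 + 0.05*10.0 = 0.5
Step 2: y^k = 0.5, reduced costs: (1.5, 7.5)
  x^k = (0.0, 0.0), subgradient = b - a^T x = 10.0
  y^{k+1} = 0.5 + 0.05*10.0 = 1.0
Step 3: y^k = 1.0, reduced costs: (1.0, 6.0)
  x^k = (0.0, 0.0), subgradient = b - a^T x = 10.0
  y^{k+1} = 1.0 + 0.05*10.0 = 1.5
Step 4: y^k = 1.5, reduced costs: (0.5, 4.5)
  x^k = (0.0, 0.0), subgradient = b - a^T x = 10.0
  y^{k+1} = 1.5 + 0.05*10.0 = 2.0
Dual objective at y_4 = 2.0: reduced costs (0.0, 3.0), box minimizer x = (0.0, 0.0)
g(y_4) = b*y + (c1 - a1*y)*x1 + (c2 - a2*y)*x2 = 10*2.0 + 0.0*0.0 + 3.0*0.0 = 20.0 + 0.0 + 0.0 = 20.0


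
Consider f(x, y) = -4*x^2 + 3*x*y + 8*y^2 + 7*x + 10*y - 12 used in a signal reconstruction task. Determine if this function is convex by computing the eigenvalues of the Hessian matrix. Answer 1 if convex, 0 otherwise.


The Hessian of f(x,y) = -4*x^2 + 3*x*y + 8*y^2 + 7*x + 10*y - 12 is:
H = [[-8, 3], [3, 16]]
Trace = -8 + 16 = 8
Determinant = -8*16 - (3)^2 = -137
Discriminant = (8)^2 - 4*-137 = 612.0
Eigenvalues: lambda_1 = -8.3693, lambda_2 = 16.3693
The function is not convex.

0


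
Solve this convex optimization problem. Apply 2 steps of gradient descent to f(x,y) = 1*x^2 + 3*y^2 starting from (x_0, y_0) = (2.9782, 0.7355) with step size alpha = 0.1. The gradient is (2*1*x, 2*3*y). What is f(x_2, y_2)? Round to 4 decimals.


Gradient descent on f(x,y) = 1*x^2 + 3*y^2.
Starting point: (2.9782, 0.7355), alpha = 0.1
Step 1: grad_x = 2*1*2.9782 = 5.9564, grad_y = 2*3*0.7355 = 4.413
  x_1 = 2.9782 - 0.1*5.9564 = 2.3826
  y_1 = 0.7355 - 0.1*4.413 = 0.2942
Step 2: grad_x = 2*1*2.3826 = 4.7651, grad_y = 2*3*0.2942 = 1.7652
  x_2 = 2.3826 - 0.1*4.7651 = 1.906
  y_2 = 0.2942 - 0.1*1.7652 = 0.1177
f(1.906, 0.1177) = 1*1.906^2 + 3*0.1177^2 = 3.6746


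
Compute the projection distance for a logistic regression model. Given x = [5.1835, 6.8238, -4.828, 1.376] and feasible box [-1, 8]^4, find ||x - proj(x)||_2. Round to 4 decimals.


Project each component onto [-1, 8].
clip(5.1835) = 5.1835, clip(6.8238) = 6.8238, clip(-4.828) = -1.0, clip(1.376) = 1.376
Projection = [5.1835, 6.8238, -1.0, 1.376]
Squared diffs: [0.0, 0.0, 14.6536, 0.0]
Distance = sqrt(14.6536) = 3.828


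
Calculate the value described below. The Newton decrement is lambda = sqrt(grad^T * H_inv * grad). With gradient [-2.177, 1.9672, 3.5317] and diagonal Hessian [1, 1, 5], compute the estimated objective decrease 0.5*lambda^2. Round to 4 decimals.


Step 1: H is diagonal, so H^(-1) * g = [-2.177, 1.9672, 0.7063].
Step 2: g^T H^(-1) g = sum_i g_i^2 / H_ii
  = (-2.177)^2/1 + (1.9672)^2/1 + (3.5317)^2/5
  = 4.7393 + 3.8699 + 2.4946 = 11.1038
Step 3: Objective decrease = 0.5 * g^T H^(-1) g = 5.5519
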